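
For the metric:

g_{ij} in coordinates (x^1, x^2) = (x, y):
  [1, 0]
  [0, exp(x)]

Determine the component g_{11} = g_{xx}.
With x^1 = x, x^2 = y, g_{11} = g_{xx} is the row-1, column-1 entry of the matrix.
g_{11} = 1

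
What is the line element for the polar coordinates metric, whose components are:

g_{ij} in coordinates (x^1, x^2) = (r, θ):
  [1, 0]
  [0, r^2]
ds^2 = g_{ij} dx^i dx^j; only the non-zero components contribute.
ds^2 = dr^2 + r^2 dθ^2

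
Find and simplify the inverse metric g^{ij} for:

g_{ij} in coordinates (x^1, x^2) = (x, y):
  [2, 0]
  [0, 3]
The metric is diagonal, so g^{ij} is diagonal with entries 1/g_{ii}: diag(1/2, 1/3).
g^{ij}:
  [1/2, 0]
  [0, 1/3]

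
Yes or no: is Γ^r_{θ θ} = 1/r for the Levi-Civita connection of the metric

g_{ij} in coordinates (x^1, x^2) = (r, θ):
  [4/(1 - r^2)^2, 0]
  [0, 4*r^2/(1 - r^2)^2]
Γ^r_{θ θ} = (1/2) g^{rr} (∂_θ g_{rθ} + ∂_θ g_{rθ} - ∂_r g_{θθ}) = (1/2)((1 - r^2)^2/4)((0) + (0) - (-8*(r^3 + r)/(r^2 - 1)^3)) = (r^3 + r)/(r^2 - 1)
This differs from the proposed value 1/r.
No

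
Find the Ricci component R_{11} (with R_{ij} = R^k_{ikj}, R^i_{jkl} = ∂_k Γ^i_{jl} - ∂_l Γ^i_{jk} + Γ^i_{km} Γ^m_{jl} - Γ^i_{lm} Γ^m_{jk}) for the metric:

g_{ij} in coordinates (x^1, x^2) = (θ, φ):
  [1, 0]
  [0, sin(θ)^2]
Non-zero Christoffel symbols (Γ^k_{ij} = Γ^k_{ji}):
Γ^θ_{φ φ} = -sin(2*θ)/2
Γ^φ_{θ φ} = 1/tan(θ)
R^θ_{θ θ θ} = 0 (a repeated index in an antisymmetric pair)
R^φ_{θ φ θ} = ∂_φ Γ^φ_{θ θ} - ∂_θ Γ^φ_{θ φ} + Γ^φ_{φ m} Γ^m_{θ θ} - Γ^φ_{θ m} Γ^m_{θ φ}
  = (0) - (-1/sin(θ)^2) + (0) - (1/tan(θ)^2) = 1
R_{θθ} = R^θ_{θ θ θ} + R^φ_{θ φ θ} = (0) + (1) = 1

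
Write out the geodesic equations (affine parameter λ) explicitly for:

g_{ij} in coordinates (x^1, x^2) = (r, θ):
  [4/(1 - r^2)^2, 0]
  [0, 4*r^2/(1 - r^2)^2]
Geodesic equation: d^2x^k/dλ^2 + Γ^k_{ij} (dx^i/dλ)(dx^j/dλ) = 0.
Non-zero Christoffel symbols:
Γ^r_{r r} = 2*r/(1 - r^2)
Γ^r_{θ θ} = (r^3 + r)/(r^2 - 1)
Γ^θ_{r θ} = (-r^2 - 1)/(r^3 - r)
Substituting (the symmetric pair Γ^k_{ij}, Γ^k_{ji} combines into a factor 2):
d^2r/dλ^2 + (2*r/(1 - r^2)) (dr/dλ)^2 + ((r^3 + r)/(r^2 - 1)) (dθ/dλ)^2 = 0
d^2θ/dλ^2 + ((-2*r^2 - 2)/(r^3 - r)) (dr/dλ)(dθ/dλ) = 0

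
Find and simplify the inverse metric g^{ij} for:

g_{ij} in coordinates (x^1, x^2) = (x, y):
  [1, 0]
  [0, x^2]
The metric is diagonal, so g^{ij} is diagonal with entries 1/g_{ii}: diag(1, 1/(x^2)).
g^{ij}:
  [1, 0]
  [0, 1/x^2]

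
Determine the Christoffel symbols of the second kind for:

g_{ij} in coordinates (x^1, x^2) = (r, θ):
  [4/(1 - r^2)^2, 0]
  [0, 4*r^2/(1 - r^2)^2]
Using Γ^k_{ij} = (1/2) g^{km} (∂_i g_{mj} + ∂_j g_{mi} - ∂_m g_{ij}); the metric is diagonal, so only the m = k term contributes.
Non-zero symbols (using the symmetry Γ^k_{ij} = Γ^k_{ji}):
Γ^r_{r r} = (1/2) g^{rr} (∂_r g_{rr} + ∂_r g_{rr} - ∂_r g_{rr}) = (1/2)((1 - r^2)^2/4)((16*r/(1 - r^2)^3) + (16*r/(1 - r^2)^3) - (16*r/(1 - r^2)^3)) = 2*r/(1 - r^2)
Γ^r_{θ θ} = (1/2) g^{rr} (∂_θ g_{rθ} + ∂_θ g_{rθ} - ∂_r g_{θθ}) = (1/2)((1 - r^2)^2/4)((0) + (0) - (-8*(r^3 + r)/(r^2 - 1)^3)) = (r^3 + r)/(r^2 - 1)
Γ^θ_{r θ} = (1/2) g^{θθ} (∂_r g_{θθ} + ∂_θ g_{θr} - ∂_θ g_{rθ}) = (1/2)((1 - r^2)^2/(4*r^2))((-8*(r^3 + r)/(r^2 - 1)^3) + (0) - (0)) = (-r^2 - 1)/(r^3 - r)
All other Christoffel symbols are zero.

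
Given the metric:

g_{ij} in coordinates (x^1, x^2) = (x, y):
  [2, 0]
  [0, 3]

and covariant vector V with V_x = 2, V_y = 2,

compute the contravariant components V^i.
Inverse metric (diagonal): g^{xx} = 1/2, g^{yy} = 1/3
V^i = g^{ij} V_j:
V^x = (1/2)(2) + (0)(2) = 1
V^y = (0)(2) + (1/3)(2) = 2/3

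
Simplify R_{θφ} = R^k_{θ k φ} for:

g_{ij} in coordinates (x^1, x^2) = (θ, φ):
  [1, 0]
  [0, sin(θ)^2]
Non-zero Christoffel symbols (Γ^k_{ij} = Γ^k_{ji}):
Γ^θ_{φ φ} = -sin(2*θ)/2
Γ^φ_{θ φ} = 1/tan(θ)
R^θ_{θ θ φ} = 0 (a repeated index in an antisymmetric pair)
R^φ_{θ φ φ} = 0 (a repeated index in an antisymmetric pair)
R_{θφ} = R^θ_{θ θ φ} + R^φ_{θ φ φ} = (0) + (0) = 0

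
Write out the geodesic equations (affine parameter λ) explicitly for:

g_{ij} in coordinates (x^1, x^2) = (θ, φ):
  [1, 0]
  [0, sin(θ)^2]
Geodesic equation: d^2x^k/dλ^2 + Γ^k_{ij} (dx^i/dλ)(dx^j/dλ) = 0.
Non-zero Christoffel symbols:
Γ^θ_{φ φ} = -sin(2*θ)/2
Γ^φ_{θ φ} = 1/tan(θ)
Substituting (the symmetric pair Γ^k_{ij}, Γ^k_{ji} combines into a factor 2):
d^2θ/dλ^2 - (sin(2*θ)/2) (dφ/dλ)^2 = 0
d^2φ/dλ^2 + (2/tan(θ)) (dθ/dλ)(dφ/dλ) = 0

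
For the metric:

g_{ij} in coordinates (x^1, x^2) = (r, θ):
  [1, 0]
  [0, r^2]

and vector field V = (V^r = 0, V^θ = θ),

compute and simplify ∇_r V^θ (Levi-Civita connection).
Non-zero Christoffel symbols:
Γ^r_{θ θ} = -r
Γ^θ_{r θ} = 1/r
∇_r V^θ = ∂_r V^θ + Γ^θ_{r j} V^j
  = (0) + (0)(0) + (1/r)(θ)
  = θ/r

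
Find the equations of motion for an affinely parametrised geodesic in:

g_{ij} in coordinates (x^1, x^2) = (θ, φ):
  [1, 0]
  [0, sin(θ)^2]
Geodesic equation: d^2x^k/dλ^2 + Γ^k_{ij} (dx^i/dλ)(dx^j/dλ) = 0.
Non-zero Christoffel symbols:
Γ^θ_{φ φ} = -sin(2*θ)/2
Γ^φ_{θ φ} = 1/tan(θ)
Substituting (the symmetric pair Γ^k_{ij}, Γ^k_{ji} combines into a factor 2):
d^2θ/dλ^2 - (sin(2*θ)/2) (dφ/dλ)^2 = 0
d^2φ/dλ^2 + (2/tan(θ)) (dθ/dλ)(dφ/dλ) = 0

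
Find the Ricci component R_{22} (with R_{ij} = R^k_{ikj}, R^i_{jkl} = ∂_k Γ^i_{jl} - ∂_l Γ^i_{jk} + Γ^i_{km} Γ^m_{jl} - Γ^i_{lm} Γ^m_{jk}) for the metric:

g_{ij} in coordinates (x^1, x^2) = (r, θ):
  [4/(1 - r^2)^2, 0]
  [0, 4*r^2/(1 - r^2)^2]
Non-zero Christoffel symbols (Γ^k_{ij} = Γ^k_{ji}):
Γ^r_{r r} = 2*r/(1 - r^2)
Γ^r_{θ θ} = (r^3 + r)/(r^2 - 1)
Γ^θ_{r θ} = (-r^2 - 1)/(r^3 - r)
R^r_{θ r θ} = ∂_r Γ^r_{θ θ} - ∂_θ Γ^r_{θ r} + Γ^r_{r m} Γ^m_{θ θ} - Γ^r_{θ m} Γ^m_{θ r}
  = ((r^4 - 4*r^2 - 1)/(r^2 - 1)^2) - (0) + (-2*r^2*(r^2 + 1)/(r^2 - 1)^2) - (-(r^2 + 1)^2/(r^2 - 1)^2) = -4*r^2/(r^2 - 1)^2
R^θ_{θ θ θ} = 0 (a repeated index in an antisymmetric pair)
R_{θθ} = R^r_{θ r θ} + R^θ_{θ θ θ} = (-4*r^2/(r^2 - 1)^2) + (0) = -4*r^2/(r^2 - 1)^2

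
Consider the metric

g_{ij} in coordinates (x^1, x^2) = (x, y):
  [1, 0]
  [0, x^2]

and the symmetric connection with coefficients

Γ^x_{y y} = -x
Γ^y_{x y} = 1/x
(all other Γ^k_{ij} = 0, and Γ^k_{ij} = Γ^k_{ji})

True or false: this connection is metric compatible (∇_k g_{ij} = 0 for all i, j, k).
Using ∇_k g_{ij} = ∂_k g_{ij} - Γ^m_{ki} g_{mj} - Γ^m_{kj} g_{im}:
e.g. ∇_x g_{yy} = (2*x) - (x) - (x) = 0
Every component ∇_k g_{ij} vanishes: the connection is metric compatible.
True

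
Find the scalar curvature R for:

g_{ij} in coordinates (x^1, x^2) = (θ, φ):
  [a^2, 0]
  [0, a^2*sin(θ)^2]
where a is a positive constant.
Non-zero Christoffel symbols (Γ^k_{ij} = Γ^k_{ji}):
Γ^θ_{φ φ} = -sin(2*θ)/2
Γ^φ_{θ φ} = 1/tan(θ)
Ricci tensor (R_{ij} = R^k_{ikj}): R_{θθ} = 1, R_{θφ} = 0, R_{φφ} = sin(θ)^2
Inverse metric: g^{θθ} = 1/a^2, g^{φφ} = 1/(a^2*sin(θ)^2)
R = g^{ij} R_{ij} = (1/a^2)(1) + (1/(a^2*sin(θ)^2))(sin(θ)^2) = 2/a^2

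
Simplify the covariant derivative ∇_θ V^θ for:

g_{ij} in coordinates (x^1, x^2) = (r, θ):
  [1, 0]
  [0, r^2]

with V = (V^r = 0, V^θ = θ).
Non-zero Christoffel symbols:
Γ^r_{θ θ} = -r
Γ^θ_{r θ} = 1/r
∇_θ V^θ = ∂_θ V^θ + Γ^θ_{θ j} V^j
  = (1) + (1/r)(0) + (0)(θ)
  = 1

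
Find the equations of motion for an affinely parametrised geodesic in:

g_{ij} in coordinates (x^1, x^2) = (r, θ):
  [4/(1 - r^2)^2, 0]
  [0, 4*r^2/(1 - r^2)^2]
Geodesic equation: d^2x^k/dλ^2 + Γ^k_{ij} (dx^i/dλ)(dx^j/dλ) = 0.
Non-zero Christoffel symbols:
Γ^r_{r r} = 2*r/(1 - r^2)
Γ^r_{θ θ} = (r^3 + r)/(r^2 - 1)
Γ^θ_{r θ} = (-r^2 - 1)/(r^3 - r)
Substituting (the symmetric pair Γ^k_{ij}, Γ^k_{ji} combines into a factor 2):
d^2r/dλ^2 + (2*r/(1 - r^2)) (dr/dλ)^2 + ((r^3 + r)/(r^2 - 1)) (dθ/dλ)^2 = 0
d^2θ/dλ^2 + ((-2*r^2 - 2)/(r^3 - r)) (dr/dλ)(dθ/dλ) = 0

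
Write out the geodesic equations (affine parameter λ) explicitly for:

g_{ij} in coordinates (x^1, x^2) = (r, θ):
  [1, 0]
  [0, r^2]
Geodesic equation: d^2x^k/dλ^2 + Γ^k_{ij} (dx^i/dλ)(dx^j/dλ) = 0.
Non-zero Christoffel symbols:
Γ^r_{θ θ} = -r
Γ^θ_{r θ} = 1/r
Substituting (the symmetric pair Γ^k_{ij}, Γ^k_{ji} combines into a factor 2):
d^2r/dλ^2 - r (dθ/dλ)^2 = 0
d^2θ/dλ^2 + (2/r) (dr/dλ)(dθ/dλ) = 0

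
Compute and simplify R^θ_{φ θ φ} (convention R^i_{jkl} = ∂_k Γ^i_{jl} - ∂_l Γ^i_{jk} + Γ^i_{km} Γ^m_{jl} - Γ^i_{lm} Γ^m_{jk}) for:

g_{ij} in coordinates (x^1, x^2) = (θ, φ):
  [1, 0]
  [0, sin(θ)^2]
Non-zero Christoffel symbols (Γ^k_{ij} = Γ^k_{ji}):
Γ^θ_{φ φ} = -sin(2*θ)/2
Γ^φ_{θ φ} = 1/tan(θ)
R^θ_{φ θ φ} = ∂_θ Γ^θ_{φ φ} - ∂_φ Γ^θ_{φ θ} + Γ^θ_{θ m} Γ^m_{φ φ} - Γ^θ_{φ m} Γ^m_{φ θ}
  = (-cos(2*θ)) - (0) + (0) - (-cos(θ)^2) = sin(θ)^2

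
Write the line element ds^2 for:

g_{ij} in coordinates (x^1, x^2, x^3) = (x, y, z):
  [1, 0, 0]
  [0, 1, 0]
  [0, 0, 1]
ds^2 = g_{ij} dx^i dx^j; only the non-zero components contribute.
ds^2 = dx^2 + dy^2 + dz^2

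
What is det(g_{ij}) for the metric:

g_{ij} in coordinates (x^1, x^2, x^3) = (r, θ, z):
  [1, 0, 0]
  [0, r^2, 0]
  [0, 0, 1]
Diagonal metric: det(g) = g_{11}·g_{22}·g_{33}
= (1)·(r^2)·(1)
det(g) = r^2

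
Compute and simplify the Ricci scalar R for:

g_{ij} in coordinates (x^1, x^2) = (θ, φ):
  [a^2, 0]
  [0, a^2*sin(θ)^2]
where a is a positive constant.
Non-zero Christoffel symbols (Γ^k_{ij} = Γ^k_{ji}):
Γ^θ_{φ φ} = -sin(2*θ)/2
Γ^φ_{θ φ} = 1/tan(θ)
Ricci tensor (R_{ij} = R^k_{ikj}): R_{θθ} = 1, R_{θφ} = 0, R_{φφ} = sin(θ)^2
Inverse metric: g^{θθ} = 1/a^2, g^{φφ} = 1/(a^2*sin(θ)^2)
R = g^{ij} R_{ij} = (1/a^2)(1) + (1/(a^2*sin(θ)^2))(sin(θ)^2) = 2/a^2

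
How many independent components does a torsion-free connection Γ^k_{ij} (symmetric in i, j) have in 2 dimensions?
Γ^k_{ij} has n choices for the upper index and n(n+1)/2 independent symmetric lower index pairs.
Total = 2 × 2×3/2 = 2 × 3 = 6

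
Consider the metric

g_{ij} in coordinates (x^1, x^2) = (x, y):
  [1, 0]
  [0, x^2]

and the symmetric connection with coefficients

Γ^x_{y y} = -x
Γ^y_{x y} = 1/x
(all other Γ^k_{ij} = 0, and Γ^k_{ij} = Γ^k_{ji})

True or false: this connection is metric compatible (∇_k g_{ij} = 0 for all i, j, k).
Using ∇_k g_{ij} = ∂_k g_{ij} - Γ^m_{ki} g_{mj} - Γ^m_{kj} g_{im}:
e.g. ∇_x g_{yy} = (2*x) - (x) - (x) = 0
Every component ∇_k g_{ij} vanishes: the connection is metric compatible.
True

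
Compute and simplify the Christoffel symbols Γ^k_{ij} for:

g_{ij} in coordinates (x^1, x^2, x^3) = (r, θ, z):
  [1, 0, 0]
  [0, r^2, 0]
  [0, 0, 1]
Using Γ^k_{ij} = (1/2) g^{km} (∂_i g_{mj} + ∂_j g_{mi} - ∂_m g_{ij}); the metric is diagonal, so only the m = k term contributes.
Non-zero symbols (using the symmetry Γ^k_{ij} = Γ^k_{ji}):
Γ^r_{θ θ} = (1/2) g^{rr} (∂_θ g_{rθ} + ∂_θ g_{rθ} - ∂_r g_{θθ}) = (1/2)(1)((0) + (0) - (2*r)) = -r
Γ^θ_{r θ} = (1/2) g^{θθ} (∂_r g_{θθ} + ∂_θ g_{θr} - ∂_θ g_{rθ}) = (1/2)(1/r^2)((2*r) + (0) - (0)) = 1/r
All other Christoffel symbols are zero.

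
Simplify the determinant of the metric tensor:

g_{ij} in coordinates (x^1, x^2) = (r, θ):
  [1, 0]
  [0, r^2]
For a 2×2 metric: det(g) = g_{11}·g_{22} - g_{12}·g_{21}
= (1)·(r^2) - (0)·(0)
= r^2 - 0
det(g) = r^2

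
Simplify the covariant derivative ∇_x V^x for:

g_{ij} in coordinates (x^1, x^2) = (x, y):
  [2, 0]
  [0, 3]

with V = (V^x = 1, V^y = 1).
All Christoffel symbols are zero.
∇_x V^x = ∂_x V^x + Γ^x_{x j} V^j
  = (0) + (0)(1) + (0)(1)
  = 0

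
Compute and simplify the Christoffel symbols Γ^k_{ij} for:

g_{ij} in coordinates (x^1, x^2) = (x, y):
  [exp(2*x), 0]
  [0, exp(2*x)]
Using Γ^k_{ij} = (1/2) g^{km} (∂_i g_{mj} + ∂_j g_{mi} - ∂_m g_{ij}); the metric is diagonal, so only the m = k term contributes.
Non-zero symbols (using the symmetry Γ^k_{ij} = Γ^k_{ji}):
Γ^x_{x x} = (1/2) g^{xx} (∂_x g_{xx} + ∂_x g_{xx} - ∂_x g_{xx}) = (1/2)(exp(-2*x))((2*exp(2*x)) + (2*exp(2*x)) - (2*exp(2*x))) = 1
Γ^x_{y y} = (1/2) g^{xx} (∂_y g_{xy} + ∂_y g_{xy} - ∂_x g_{yy}) = (1/2)(exp(-2*x))((0) + (0) - (2*exp(2*x))) = -1
Γ^y_{x y} = (1/2) g^{yy} (∂_x g_{yy} + ∂_y g_{yx} - ∂_y g_{xy}) = (1/2)(exp(-2*x))((2*exp(2*x)) + (0) - (0)) = 1
All other Christoffel symbols are zero.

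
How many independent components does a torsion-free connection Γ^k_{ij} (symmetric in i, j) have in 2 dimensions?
Γ^k_{ij} has n choices for the upper index and n(n+1)/2 independent symmetric lower index pairs.
Total = 2 × 2×3/2 = 2 × 3 = 6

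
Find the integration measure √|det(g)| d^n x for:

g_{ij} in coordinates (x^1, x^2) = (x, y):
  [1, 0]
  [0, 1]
det(g) = 1
√|det(g)| = 1
Volume element: dV = 1 dx dy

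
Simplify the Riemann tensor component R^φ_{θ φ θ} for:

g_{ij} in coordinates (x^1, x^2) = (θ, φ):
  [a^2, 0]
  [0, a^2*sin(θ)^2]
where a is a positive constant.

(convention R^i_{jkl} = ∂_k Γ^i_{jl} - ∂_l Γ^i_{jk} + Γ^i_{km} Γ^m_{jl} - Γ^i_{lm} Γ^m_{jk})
Non-zero Christoffel symbols (Γ^k_{ij} = Γ^k_{ji}):
Γ^θ_{φ φ} = -sin(2*θ)/2
Γ^φ_{θ φ} = 1/tan(θ)
R^φ_{θ φ θ} = ∂_φ Γ^φ_{θ θ} - ∂_θ Γ^φ_{θ φ} + Γ^φ_{φ m} Γ^m_{θ θ} - Γ^φ_{θ m} Γ^m_{θ φ}
  = (0) - (-1/sin(θ)^2) + (0) - (1/tan(θ)^2) = 1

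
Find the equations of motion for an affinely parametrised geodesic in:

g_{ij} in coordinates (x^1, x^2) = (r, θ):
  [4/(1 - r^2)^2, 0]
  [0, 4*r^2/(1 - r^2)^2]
Geodesic equation: d^2x^k/dλ^2 + Γ^k_{ij} (dx^i/dλ)(dx^j/dλ) = 0.
Non-zero Christoffel symbols:
Γ^r_{r r} = 2*r/(1 - r^2)
Γ^r_{θ θ} = (r^3 + r)/(r^2 - 1)
Γ^θ_{r θ} = (-r^2 - 1)/(r^3 - r)
Substituting (the symmetric pair Γ^k_{ij}, Γ^k_{ji} combines into a factor 2):
d^2r/dλ^2 + (2*r/(1 - r^2)) (dr/dλ)^2 + ((r^3 + r)/(r^2 - 1)) (dθ/dλ)^2 = 0
d^2θ/dλ^2 + ((-2*r^2 - 2)/(r^3 - r)) (dr/dλ)(dθ/dλ) = 0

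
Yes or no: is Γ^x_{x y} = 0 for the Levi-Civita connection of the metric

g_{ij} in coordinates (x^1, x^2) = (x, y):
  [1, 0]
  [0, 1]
Γ^x_{x y} = (1/2) g^{xx} (∂_x g_{xy} + ∂_y g_{xx} - ∂_x g_{xy}) = (1/2)(1)((0) + (0) - (0)) = 0
This equals the proposed value 0.
Yes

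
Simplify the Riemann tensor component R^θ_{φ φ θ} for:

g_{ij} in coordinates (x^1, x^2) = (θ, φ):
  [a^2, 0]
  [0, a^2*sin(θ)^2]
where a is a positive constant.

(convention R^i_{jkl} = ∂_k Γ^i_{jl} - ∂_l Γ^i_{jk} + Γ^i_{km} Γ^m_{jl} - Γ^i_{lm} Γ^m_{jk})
Non-zero Christoffel symbols (Γ^k_{ij} = Γ^k_{ji}):
Γ^θ_{φ φ} = -sin(2*θ)/2
Γ^φ_{θ φ} = 1/tan(θ)
R^θ_{φ φ θ} = ∂_φ Γ^θ_{φ θ} - ∂_θ Γ^θ_{φ φ} + Γ^θ_{φ m} Γ^m_{φ θ} - Γ^θ_{θ m} Γ^m_{φ φ}
  = (0) - (-cos(2*θ)) + (-cos(θ)^2) - (0) = -sin(θ)^2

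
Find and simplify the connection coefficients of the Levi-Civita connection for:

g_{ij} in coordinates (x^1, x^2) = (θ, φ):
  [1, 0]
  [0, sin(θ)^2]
Using Γ^k_{ij} = (1/2) g^{km} (∂_i g_{mj} + ∂_j g_{mi} - ∂_m g_{ij}); the metric is diagonal, so only the m = k term contributes.
Non-zero symbols (using the symmetry Γ^k_{ij} = Γ^k_{ji}):
Γ^θ_{φ φ} = (1/2) g^{θθ} (∂_φ g_{θφ} + ∂_φ g_{θφ} - ∂_θ g_{φφ}) = (1/2)(1)((0) + (0) - (sin(2*θ))) = -sin(2*θ)/2
Γ^φ_{θ φ} = (1/2) g^{φφ} (∂_θ g_{φφ} + ∂_φ g_{φθ} - ∂_φ g_{θφ}) = (1/2)(1/sin(θ)^2)((sin(2*θ)) + (0) - (0)) = 1/tan(θ)
All other Christoffel symbols are zero.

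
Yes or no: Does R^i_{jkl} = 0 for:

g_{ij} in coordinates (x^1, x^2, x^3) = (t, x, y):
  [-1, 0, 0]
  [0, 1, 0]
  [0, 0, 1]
All metric components are constant, so every Christoffel symbol vanishes and R^i_{jkl} = 0.
Yes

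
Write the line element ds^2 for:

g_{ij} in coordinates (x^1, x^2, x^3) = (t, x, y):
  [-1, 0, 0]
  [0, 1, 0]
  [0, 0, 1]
ds^2 = g_{ij} dx^i dx^j; only the non-zero components contribute.
ds^2 = -dt^2 + dx^2 + dy^2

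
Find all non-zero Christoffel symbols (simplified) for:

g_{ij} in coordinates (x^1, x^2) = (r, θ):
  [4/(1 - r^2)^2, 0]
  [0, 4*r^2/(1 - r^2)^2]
Using Γ^k_{ij} = (1/2) g^{km} (∂_i g_{mj} + ∂_j g_{mi} - ∂_m g_{ij}); the metric is diagonal, so only the m = k term contributes.
Non-zero symbols (using the symmetry Γ^k_{ij} = Γ^k_{ji}):
Γ^r_{r r} = (1/2) g^{rr} (∂_r g_{rr} + ∂_r g_{rr} - ∂_r g_{rr}) = (1/2)((1 - r^2)^2/4)((16*r/(1 - r^2)^3) + (16*r/(1 - r^2)^3) - (16*r/(1 - r^2)^3)) = 2*r/(1 - r^2)
Γ^r_{θ θ} = (1/2) g^{rr} (∂_θ g_{rθ} + ∂_θ g_{rθ} - ∂_r g_{θθ}) = (1/2)((1 - r^2)^2/4)((0) + (0) - (-8*(r^3 + r)/(r^2 - 1)^3)) = (r^3 + r)/(r^2 - 1)
Γ^θ_{r θ} = (1/2) g^{θθ} (∂_r g_{θθ} + ∂_θ g_{θr} - ∂_θ g_{rθ}) = (1/2)((1 - r^2)^2/(4*r^2))((-8*(r^3 + r)/(r^2 - 1)^3) + (0) - (0)) = (-r^2 - 1)/(r^3 - r)
All other Christoffel symbols are zero.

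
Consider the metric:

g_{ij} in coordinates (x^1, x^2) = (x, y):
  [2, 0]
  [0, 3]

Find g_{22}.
With x^1 = x, x^2 = y, g_{22} = g_{yy} is the row-2, column-2 entry of the matrix.
g_{22} = 3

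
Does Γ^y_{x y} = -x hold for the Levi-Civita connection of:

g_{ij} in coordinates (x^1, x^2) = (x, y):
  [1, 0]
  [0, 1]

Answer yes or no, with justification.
Γ^y_{x y} = (1/2) g^{yy} (∂_x g_{yy} + ∂_y g_{yx} - ∂_y g_{xy}) = (1/2)(1)((0) + (0) - (0)) = 0
This differs from the proposed value -x.
No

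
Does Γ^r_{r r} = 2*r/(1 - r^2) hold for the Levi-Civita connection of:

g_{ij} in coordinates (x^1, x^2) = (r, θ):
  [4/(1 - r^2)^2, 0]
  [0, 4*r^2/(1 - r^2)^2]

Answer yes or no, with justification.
Γ^r_{r r} = (1/2) g^{rr} (∂_r g_{rr} + ∂_r g_{rr} - ∂_r g_{rr}) = (1/2)((1 - r^2)^2/4)((16*r/(1 - r^2)^3) + (16*r/(1 - r^2)^3) - (16*r/(1 - r^2)^3)) = 2*r/(1 - r^2)
This equals the proposed value 2*r/(1 - r^2).
Yes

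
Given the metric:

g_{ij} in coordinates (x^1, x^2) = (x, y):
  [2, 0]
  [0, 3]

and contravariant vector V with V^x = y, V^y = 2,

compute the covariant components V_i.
V_i = g_{ij} V^j:
V_x = (2)(y) + (0)(2) = 2*y
V_y = (0)(y) + (3)(2) = 6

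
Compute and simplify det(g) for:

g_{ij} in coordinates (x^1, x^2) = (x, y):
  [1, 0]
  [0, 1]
For a 2×2 metric: det(g) = g_{11}·g_{22} - g_{12}·g_{21}
= (1)·(1) - (0)·(0)
= 1 - 0
det(g) = 1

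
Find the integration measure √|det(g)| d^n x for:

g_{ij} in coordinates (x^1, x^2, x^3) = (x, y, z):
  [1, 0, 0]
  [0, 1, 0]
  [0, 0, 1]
det(g) = 1
√|det(g)| = 1
Volume element: dV = 1 dx dy dz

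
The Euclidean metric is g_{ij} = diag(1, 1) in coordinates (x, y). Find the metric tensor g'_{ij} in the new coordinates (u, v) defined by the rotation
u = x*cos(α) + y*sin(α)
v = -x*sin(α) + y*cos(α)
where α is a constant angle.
Invert the transformation: x = u*cos(α) - v*sin(α), y = u*sin(α) + v*cos(α)
g'_{ij} = (∂x^k/∂x'^i)(∂x^l/∂x'^j) g_{kl}; with g_{kl} = δ_{kl} this is Σ_k (∂x^k/∂x'^i)(∂x^k/∂x'^j).
Jacobian: ∂x/∂u = cos(α), ∂x/∂v = -sin(α), ∂y/∂u = sin(α), ∂y/∂v = cos(α)
g'_{uu} = (cos(α))(cos(α)) + (sin(α))(sin(α)) = 1
g'_{uv} = (cos(α))(-sin(α)) + (sin(α))(cos(α)) = 0
g'_{vv} = (-sin(α))(-sin(α)) + (cos(α))(cos(α)) = 1
g'_{ij} = diag(1, 1)
The Euclidean metric is invariant under rotations.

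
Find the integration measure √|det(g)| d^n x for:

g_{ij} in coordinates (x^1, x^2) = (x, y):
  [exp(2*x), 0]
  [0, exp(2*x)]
det(g) = exp(4*x)
√|det(g)| = exp(2*x)
Volume element: dV = exp(2*x) dx dy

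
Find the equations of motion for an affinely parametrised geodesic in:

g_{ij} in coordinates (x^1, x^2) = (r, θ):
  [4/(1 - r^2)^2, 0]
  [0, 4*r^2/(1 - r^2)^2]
Geodesic equation: d^2x^k/dλ^2 + Γ^k_{ij} (dx^i/dλ)(dx^j/dλ) = 0.
Non-zero Christoffel symbols:
Γ^r_{r r} = 2*r/(1 - r^2)
Γ^r_{θ θ} = (r^3 + r)/(r^2 - 1)
Γ^θ_{r θ} = (-r^2 - 1)/(r^3 - r)
Substituting (the symmetric pair Γ^k_{ij}, Γ^k_{ji} combines into a factor 2):
d^2r/dλ^2 + (2*r/(1 - r^2)) (dr/dλ)^2 + ((r^3 + r)/(r^2 - 1)) (dθ/dλ)^2 = 0
d^2θ/dλ^2 + ((-2*r^2 - 2)/(r^3 - r)) (dr/dλ)(dθ/dλ) = 0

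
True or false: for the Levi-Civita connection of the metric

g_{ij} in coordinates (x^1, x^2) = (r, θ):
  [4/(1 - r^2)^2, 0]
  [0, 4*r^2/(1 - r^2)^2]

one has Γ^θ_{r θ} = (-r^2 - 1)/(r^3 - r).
Γ^θ_{r θ} = (1/2) g^{θθ} (∂_r g_{θθ} + ∂_θ g_{θr} - ∂_θ g_{rθ}) = (1/2)((1 - r^2)^2/(4*r^2))((-8*(r^3 + r)/(r^2 - 1)^3) + (0) - (0)) = (-r^2 - 1)/(r^3 - r)
This equals the proposed value (-r^2 - 1)/(r^3 - r).
True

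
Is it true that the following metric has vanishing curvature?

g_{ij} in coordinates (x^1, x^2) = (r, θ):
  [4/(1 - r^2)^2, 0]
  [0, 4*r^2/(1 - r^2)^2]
Non-zero Christoffel symbols:
Γ^r_{r r} = 2*r/(1 - r^2)
Γ^r_{θ θ} = (r^3 + r)/(r^2 - 1)
Γ^θ_{r θ} = (-r^2 - 1)/(r^3 - r)
Ricci tensor: R_{rr} = -4/(r^2 - 1)^2, R_{rθ} = 0, R_{θθ} = -4*r^2/(r^2 - 1)^2
The Ricci tensor is non-zero, so the Riemann tensor is non-zero: not flat.
No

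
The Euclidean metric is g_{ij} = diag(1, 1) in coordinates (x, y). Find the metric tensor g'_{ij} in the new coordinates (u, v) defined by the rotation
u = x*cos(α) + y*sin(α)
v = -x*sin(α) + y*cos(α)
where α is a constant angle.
Invert the transformation: x = u*cos(α) - v*sin(α), y = u*sin(α) + v*cos(α)
g'_{ij} = (∂x^k/∂x'^i)(∂x^l/∂x'^j) g_{kl}; with g_{kl} = δ_{kl} this is Σ_k (∂x^k/∂x'^i)(∂x^k/∂x'^j).
Jacobian: ∂x/∂u = cos(α), ∂x/∂v = -sin(α), ∂y/∂u = sin(α), ∂y/∂v = cos(α)
g'_{uu} = (cos(α))(cos(α)) + (sin(α))(sin(α)) = 1
g'_{uv} = (cos(α))(-sin(α)) + (sin(α))(cos(α)) = 0
g'_{vv} = (-sin(α))(-sin(α)) + (cos(α))(cos(α)) = 1
g'_{ij} = diag(1, 1)
The Euclidean metric is invariant under rotations.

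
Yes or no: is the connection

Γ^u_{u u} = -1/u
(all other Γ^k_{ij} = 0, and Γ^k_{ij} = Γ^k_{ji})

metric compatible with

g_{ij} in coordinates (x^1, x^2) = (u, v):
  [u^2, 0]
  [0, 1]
Using ∇_k g_{ij} = ∂_k g_{ij} - Γ^m_{ki} g_{mj} - Γ^m_{kj} g_{im}:
∇_u g_{uu} = (2*u) - (-u) - (-u) = 4*u ≠ 0
So the connection is not metric compatible (it is not the Levi-Civita connection).
No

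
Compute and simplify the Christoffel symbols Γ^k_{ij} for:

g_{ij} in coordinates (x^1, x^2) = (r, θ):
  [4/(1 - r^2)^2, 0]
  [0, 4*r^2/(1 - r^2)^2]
Using Γ^k_{ij} = (1/2) g^{km} (∂_i g_{mj} + ∂_j g_{mi} - ∂_m g_{ij}); the metric is diagonal, so only the m = k term contributes.
Non-zero symbols (using the symmetry Γ^k_{ij} = Γ^k_{ji}):
Γ^r_{r r} = (1/2) g^{rr} (∂_r g_{rr} + ∂_r g_{rr} - ∂_r g_{rr}) = (1/2)((1 - r^2)^2/4)((16*r/(1 - r^2)^3) + (16*r/(1 - r^2)^3) - (16*r/(1 - r^2)^3)) = 2*r/(1 - r^2)
Γ^r_{θ θ} = (1/2) g^{rr} (∂_θ g_{rθ} + ∂_θ g_{rθ} - ∂_r g_{θθ}) = (1/2)((1 - r^2)^2/4)((0) + (0) - (-8*(r^3 + r)/(r^2 - 1)^3)) = (r^3 + r)/(r^2 - 1)
Γ^θ_{r θ} = (1/2) g^{θθ} (∂_r g_{θθ} + ∂_θ g_{θr} - ∂_θ g_{rθ}) = (1/2)((1 - r^2)^2/(4*r^2))((-8*(r^3 + r)/(r^2 - 1)^3) + (0) - (0)) = (-r^2 - 1)/(r^3 - r)
All other Christoffel symbols are zero.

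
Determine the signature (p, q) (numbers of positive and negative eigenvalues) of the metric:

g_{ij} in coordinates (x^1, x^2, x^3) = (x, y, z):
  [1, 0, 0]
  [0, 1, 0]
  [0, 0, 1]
The metric is diagonal, so its eigenvalues are the diagonal entries: 1, 1, 1 (at a generic point, where coordinate-dependent entries are positive).
3 positive, 0 negative.
(3, 0) - Riemannian (positive definite)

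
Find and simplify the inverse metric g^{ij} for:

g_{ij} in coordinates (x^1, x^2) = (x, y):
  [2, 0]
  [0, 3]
The metric is diagonal, so g^{ij} is diagonal with entries 1/g_{ii}: diag(1/2, 1/3).
g^{ij}:
  [1/2, 0]
  [0, 1/3]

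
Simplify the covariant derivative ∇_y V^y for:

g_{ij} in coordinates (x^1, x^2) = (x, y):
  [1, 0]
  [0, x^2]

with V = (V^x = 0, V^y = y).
Non-zero Christoffel symbols:
Γ^x_{y y} = -x
Γ^y_{x y} = 1/x
∇_y V^y = ∂_y V^y + Γ^y_{y j} V^j
  = (1) + (1/x)(0) + (0)(y)
  = 1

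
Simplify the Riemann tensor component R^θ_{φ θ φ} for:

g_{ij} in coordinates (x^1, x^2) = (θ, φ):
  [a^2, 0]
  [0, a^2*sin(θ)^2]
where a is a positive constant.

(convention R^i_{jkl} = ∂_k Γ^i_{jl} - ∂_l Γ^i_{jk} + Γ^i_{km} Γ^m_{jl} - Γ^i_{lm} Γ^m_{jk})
Non-zero Christoffel symbols (Γ^k_{ij} = Γ^k_{ji}):
Γ^θ_{φ φ} = -sin(2*θ)/2
Γ^φ_{θ φ} = 1/tan(θ)
R^θ_{φ θ φ} = ∂_θ Γ^θ_{φ φ} - ∂_φ Γ^θ_{φ θ} + Γ^θ_{θ m} Γ^m_{φ φ} - Γ^θ_{φ m} Γ^m_{φ θ}
  = (-cos(2*θ)) - (0) + (0) - (-cos(θ)^2) = sin(θ)^2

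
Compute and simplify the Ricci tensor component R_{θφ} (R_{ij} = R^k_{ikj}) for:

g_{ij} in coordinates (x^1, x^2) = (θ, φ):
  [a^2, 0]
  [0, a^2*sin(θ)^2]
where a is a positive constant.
Non-zero Christoffel symbols (Γ^k_{ij} = Γ^k_{ji}):
Γ^θ_{φ φ} = -sin(2*θ)/2
Γ^φ_{θ φ} = 1/tan(θ)
R^θ_{θ θ φ} = 0 (a repeated index in an antisymmetric pair)
R^φ_{θ φ φ} = 0 (a repeated index in an antisymmetric pair)
R_{θφ} = R^θ_{θ θ φ} + R^φ_{θ φ φ} = (0) + (0) = 0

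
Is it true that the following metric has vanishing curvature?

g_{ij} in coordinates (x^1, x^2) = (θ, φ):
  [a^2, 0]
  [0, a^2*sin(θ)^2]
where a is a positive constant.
Non-zero Christoffel symbols:
Γ^θ_{φ φ} = -sin(2*θ)/2
Γ^φ_{θ φ} = 1/tan(θ)
Ricci tensor: R_{θθ} = 1, R_{θφ} = 0, R_{φφ} = sin(θ)^2
The Ricci tensor is non-zero, so the Riemann tensor is non-zero: not flat.
No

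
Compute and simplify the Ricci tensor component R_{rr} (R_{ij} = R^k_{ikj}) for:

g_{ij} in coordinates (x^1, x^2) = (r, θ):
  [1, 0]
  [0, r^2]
Non-zero Christoffel symbols (Γ^k_{ij} = Γ^k_{ji}):
Γ^r_{θ θ} = -r
Γ^θ_{r θ} = 1/r
R^r_{r r r} = 0 (a repeated index in an antisymmetric pair)
R^θ_{r θ r} = ∂_θ Γ^θ_{r r} - ∂_r Γ^θ_{r θ} + Γ^θ_{θ m} Γ^m_{r r} - Γ^θ_{r m} Γ^m_{r θ}
  = (0) - (-1/r^2) + (0) - (1/r^2) = 0
R_{rr} = R^r_{r r r} + R^θ_{r θ r} = (0) + (0) = 0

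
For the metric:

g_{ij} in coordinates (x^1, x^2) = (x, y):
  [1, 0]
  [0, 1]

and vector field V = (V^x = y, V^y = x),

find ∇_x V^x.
All Christoffel symbols are zero.
∇_x V^x = ∂_x V^x + Γ^x_{x j} V^j
  = (0) + (0)(y) + (0)(x)
  = 0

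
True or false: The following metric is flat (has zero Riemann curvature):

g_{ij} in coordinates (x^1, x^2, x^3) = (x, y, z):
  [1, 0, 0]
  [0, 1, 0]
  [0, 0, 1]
All metric components are constant, so every Christoffel symbol vanishes and R^i_{jkl} = 0.
True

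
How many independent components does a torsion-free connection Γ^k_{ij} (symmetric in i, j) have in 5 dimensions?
Γ^k_{ij} has n choices for the upper index and n(n+1)/2 independent symmetric lower index pairs.
Total = 5 × 5×6/2 = 5 × 15 = 75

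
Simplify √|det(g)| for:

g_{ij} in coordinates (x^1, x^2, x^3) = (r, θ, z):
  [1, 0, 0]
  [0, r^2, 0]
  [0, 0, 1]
det(g) = r^2
√|det(g)| = r
Volume element: dV = r dr dθ dz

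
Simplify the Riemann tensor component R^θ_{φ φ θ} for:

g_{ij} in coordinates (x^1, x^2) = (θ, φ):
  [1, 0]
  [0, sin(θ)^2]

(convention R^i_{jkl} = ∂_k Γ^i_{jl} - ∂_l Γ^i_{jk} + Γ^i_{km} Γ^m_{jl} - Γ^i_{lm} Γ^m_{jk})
Non-zero Christoffel symbols (Γ^k_{ij} = Γ^k_{ji}):
Γ^θ_{φ φ} = -sin(2*θ)/2
Γ^φ_{θ φ} = 1/tan(θ)
R^θ_{φ φ θ} = ∂_φ Γ^θ_{φ θ} - ∂_θ Γ^θ_{φ φ} + Γ^θ_{φ m} Γ^m_{φ θ} - Γ^θ_{θ m} Γ^m_{φ φ}
  = (0) - (-cos(2*θ)) + (-cos(θ)^2) - (0) = -sin(θ)^2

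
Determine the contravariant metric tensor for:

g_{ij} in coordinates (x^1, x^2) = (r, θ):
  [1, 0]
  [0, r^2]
The metric is diagonal, so g^{ij} is diagonal with entries 1/g_{ii}: diag(1, 1/(r^2)).
g^{ij}:
  [1, 0]
  [0, 1/r^2]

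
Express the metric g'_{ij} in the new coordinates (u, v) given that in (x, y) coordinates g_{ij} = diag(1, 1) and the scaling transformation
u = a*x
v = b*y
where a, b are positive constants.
Invert the transformation: x = u/a, y = v/b
g'_{ij} = (∂x^k/∂x'^i)(∂x^l/∂x'^j) g_{kl}; with g_{kl} = δ_{kl} this is Σ_k (∂x^k/∂x'^i)(∂x^k/∂x'^j).
Jacobian: ∂x/∂u = 1/a, ∂x/∂v = 0, ∂y/∂u = 0, ∂y/∂v = 1/b
g'_{uu} = (1/a)(1/a) + (0)(0) = 1/a^2
g'_{uv} = (1/a)(0) + (0)(1/b) = 0
g'_{vv} = (0)(0) + (1/b)(1/b) = 1/b^2
g'_{ij} = diag(1/a^2, 1/b^2)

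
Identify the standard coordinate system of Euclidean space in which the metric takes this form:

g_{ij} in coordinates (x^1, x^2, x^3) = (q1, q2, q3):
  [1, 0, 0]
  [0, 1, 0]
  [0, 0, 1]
All components are constant and the metric is the identity, i.e. orthonormal rectilinear coordinates.
Cartesian (3D) coordinates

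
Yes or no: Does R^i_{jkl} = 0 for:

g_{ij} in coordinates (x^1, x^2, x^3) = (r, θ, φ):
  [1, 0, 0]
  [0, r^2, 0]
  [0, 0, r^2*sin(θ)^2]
Non-zero Christoffel symbols:
Γ^r_{θ θ} = -r
Γ^r_{φ φ} = -r*sin(θ)^2
Γ^θ_{r θ} = 1/r
Γ^θ_{φ φ} = -sin(2*θ)/2
Γ^φ_{r φ} = 1/r
Γ^φ_{θ φ} = 1/tan(θ)
Ricci tensor: R_{rr} = 0, R_{rθ} = 0, R_{rφ} = 0, R_{θθ} = 0, R_{θφ} = 0, R_{φφ} = 0
All R_{ij} vanish; in 3 dimensions the Riemann tensor is fully determined by the Ricci tensor, so R^i_{jkl} = 0: the metric is flat (curvilinear coordinates on flat space).
Yes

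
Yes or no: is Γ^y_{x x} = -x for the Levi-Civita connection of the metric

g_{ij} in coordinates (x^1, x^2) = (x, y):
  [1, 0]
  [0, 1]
Γ^y_{x x} = (1/2) g^{yy} (∂_x g_{yx} + ∂_x g_{yx} - ∂_y g_{xx}) = (1/2)(1)((0) + (0) - (0)) = 0
This differs from the proposed value -x.
No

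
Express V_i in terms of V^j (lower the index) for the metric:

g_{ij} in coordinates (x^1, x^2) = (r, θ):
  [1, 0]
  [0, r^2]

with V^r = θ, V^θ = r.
V_i = g_{ij} V^j:
V_r = (1)(θ) + (0)(r) = θ
V_θ = (0)(θ) + (r^2)(r) = r^3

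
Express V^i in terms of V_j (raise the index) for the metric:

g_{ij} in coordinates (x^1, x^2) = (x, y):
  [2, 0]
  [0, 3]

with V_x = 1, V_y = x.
Inverse metric (diagonal): g^{xx} = 1/2, g^{yy} = 1/3
V^i = g^{ij} V_j:
V^x = (1/2)(1) + (0)(x) = 1/2
V^y = (0)(1) + (1/3)(x) = x/3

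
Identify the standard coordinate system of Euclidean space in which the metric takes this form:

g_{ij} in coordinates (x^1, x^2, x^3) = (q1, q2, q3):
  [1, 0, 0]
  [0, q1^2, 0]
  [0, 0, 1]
The line element ds^2 = dq1^2 + q1^2 dq2^2 + dq3^2 is dr^2 + r^2 dθ^2 + dz^2 with q1 = r, q2 = θ, q3 = z.
cylindrical coordinates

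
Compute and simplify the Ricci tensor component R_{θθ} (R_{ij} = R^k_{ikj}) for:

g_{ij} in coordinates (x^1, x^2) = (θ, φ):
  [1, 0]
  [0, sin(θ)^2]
Non-zero Christoffel symbols (Γ^k_{ij} = Γ^k_{ji}):
Γ^θ_{φ φ} = -sin(2*θ)/2
Γ^φ_{θ φ} = 1/tan(θ)
R^θ_{θ θ θ} = 0 (a repeated index in an antisymmetric pair)
R^φ_{θ φ θ} = ∂_φ Γ^φ_{θ θ} - ∂_θ Γ^φ_{θ φ} + Γ^φ_{φ m} Γ^m_{θ θ} - Γ^φ_{θ m} Γ^m_{θ φ}
  = (0) - (-1/sin(θ)^2) + (0) - (1/tan(θ)^2) = 1
R_{θθ} = R^θ_{θ θ θ} + R^φ_{θ φ θ} = (0) + (1) = 1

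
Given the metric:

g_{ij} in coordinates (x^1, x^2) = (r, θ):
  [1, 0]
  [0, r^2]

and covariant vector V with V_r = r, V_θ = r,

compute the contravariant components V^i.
Inverse metric (diagonal): g^{rr} = 1, g^{θθ} = 1/r^2
V^i = g^{ij} V_j:
V^r = (1)(r) + (0)(r) = r
V^θ = (0)(r) + (1/r^2)(r) = 1/r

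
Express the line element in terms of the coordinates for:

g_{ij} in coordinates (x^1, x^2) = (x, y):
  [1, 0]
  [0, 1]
ds^2 = g_{ij} dx^i dx^j; only the non-zero components contribute.
ds^2 = dx^2 + dy^2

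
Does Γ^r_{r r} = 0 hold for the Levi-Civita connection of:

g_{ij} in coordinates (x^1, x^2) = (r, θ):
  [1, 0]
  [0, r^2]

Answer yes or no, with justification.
Γ^r_{r r} = (1/2) g^{rr} (∂_r g_{rr} + ∂_r g_{rr} - ∂_r g_{rr}) = (1/2)(1)((0) + (0) - (0)) = 0
This equals the proposed value 0.
Yes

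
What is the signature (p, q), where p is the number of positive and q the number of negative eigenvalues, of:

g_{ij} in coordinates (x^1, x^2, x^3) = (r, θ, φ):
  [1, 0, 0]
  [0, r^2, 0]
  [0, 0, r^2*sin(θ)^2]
The metric is diagonal, so its eigenvalues are the diagonal entries: 1, r^2, r^2*sin(θ)^2 (at a generic point, where coordinate-dependent entries are positive).
3 positive, 0 negative.
(3, 0) - Riemannian (positive definite)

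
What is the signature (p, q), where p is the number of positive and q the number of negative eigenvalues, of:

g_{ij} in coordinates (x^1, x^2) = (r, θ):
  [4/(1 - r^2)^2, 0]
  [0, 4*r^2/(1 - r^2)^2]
The metric is diagonal, so its eigenvalues are the diagonal entries: 4/(1 - r^2)^2, 4*r^2/(1 - r^2)^2 (at a generic point, where coordinate-dependent entries are positive).
2 positive, 0 negative.
(2, 0) - Riemannian (positive definite)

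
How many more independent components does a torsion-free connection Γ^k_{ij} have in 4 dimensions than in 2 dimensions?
Independent components in n dimensions: n × n(n+1)/2 = n^2(n+1)/2.
4D: 4 × 10 = 40
2D: 2 × 3 = 6
Difference = 40 - 6 = 34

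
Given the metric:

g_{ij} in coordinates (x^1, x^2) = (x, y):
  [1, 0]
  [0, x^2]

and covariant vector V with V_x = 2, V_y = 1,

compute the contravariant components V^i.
Inverse metric (diagonal): g^{xx} = 1, g^{yy} = 1/x^2
V^i = g^{ij} V_j:
V^x = (1)(2) + (0)(1) = 2
V^y = (0)(2) + (1/x^2)(1) = 1/x^2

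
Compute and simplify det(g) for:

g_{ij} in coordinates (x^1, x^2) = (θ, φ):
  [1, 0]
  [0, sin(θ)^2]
For a 2×2 metric: det(g) = g_{11}·g_{22} - g_{12}·g_{21}
= (1)·(sin(θ)^2) - (0)·(0)
= sin(θ)^2 - 0
det(g) = sin(θ)^2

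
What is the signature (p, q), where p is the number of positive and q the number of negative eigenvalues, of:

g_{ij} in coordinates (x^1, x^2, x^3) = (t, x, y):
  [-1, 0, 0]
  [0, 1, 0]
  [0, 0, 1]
The metric is diagonal, so its eigenvalues are the diagonal entries: -1, 1, 1 (at a generic point, where coordinate-dependent entries are positive).
2 positive, 1 negative.
(2, 1) - Lorentzian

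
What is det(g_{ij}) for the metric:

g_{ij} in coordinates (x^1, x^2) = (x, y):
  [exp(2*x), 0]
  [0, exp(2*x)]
For a 2×2 metric: det(g) = g_{11}·g_{22} - g_{12}·g_{21}
= (exp(2*x))·(exp(2*x)) - (0)·(0)
= exp(4*x) - 0
det(g) = exp(4*x)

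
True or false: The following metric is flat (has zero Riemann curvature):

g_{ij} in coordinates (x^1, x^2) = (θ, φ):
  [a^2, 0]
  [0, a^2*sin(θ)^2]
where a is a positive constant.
Non-zero Christoffel symbols:
Γ^θ_{φ φ} = -sin(2*θ)/2
Γ^φ_{θ φ} = 1/tan(θ)
Ricci tensor: R_{θθ} = 1, R_{θφ} = 0, R_{φφ} = sin(θ)^2
The Ricci tensor is non-zero, so the Riemann tensor is non-zero: not flat.
False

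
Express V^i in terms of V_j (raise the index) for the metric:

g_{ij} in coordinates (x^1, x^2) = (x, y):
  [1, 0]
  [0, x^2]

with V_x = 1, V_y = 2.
Inverse metric (diagonal): g^{xx} = 1, g^{yy} = 1/x^2
V^i = g^{ij} V_j:
V^x = (1)(1) + (0)(2) = 1
V^y = (0)(1) + (1/x^2)(2) = 2/x^2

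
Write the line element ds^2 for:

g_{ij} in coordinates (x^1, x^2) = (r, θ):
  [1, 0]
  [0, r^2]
ds^2 = g_{ij} dx^i dx^j; only the non-zero components contribute.
ds^2 = dr^2 + r^2 dθ^2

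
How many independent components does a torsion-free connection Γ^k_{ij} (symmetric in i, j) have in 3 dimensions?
Γ^k_{ij} has n choices for the upper index and n(n+1)/2 independent symmetric lower index pairs.
Total = 3 × 3×4/2 = 3 × 6 = 18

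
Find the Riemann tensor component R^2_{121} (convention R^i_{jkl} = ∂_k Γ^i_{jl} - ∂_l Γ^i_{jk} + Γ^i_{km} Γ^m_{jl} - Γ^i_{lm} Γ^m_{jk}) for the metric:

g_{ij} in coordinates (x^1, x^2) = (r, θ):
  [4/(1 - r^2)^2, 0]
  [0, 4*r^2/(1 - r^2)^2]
Non-zero Christoffel symbols (Γ^k_{ij} = Γ^k_{ji}):
Γ^r_{r r} = 2*r/(1 - r^2)
Γ^r_{θ θ} = (r^3 + r)/(r^2 - 1)
Γ^θ_{r θ} = (-r^2 - 1)/(r^3 - r)
R^θ_{r θ r} = ∂_θ Γ^θ_{r r} - ∂_r Γ^θ_{r θ} + Γ^θ_{θ m} Γ^m_{r r} - Γ^θ_{r m} Γ^m_{r θ}
  = (0) - ((r^4 + 4*r^2 - 1)/(r^3 - r)^2) + (2*(r^2 + 1)/(r^2 - 1)^2) - ((r^2 + 1)^2/(r^3 - r)^2) = -4/(r^2 - 1)^2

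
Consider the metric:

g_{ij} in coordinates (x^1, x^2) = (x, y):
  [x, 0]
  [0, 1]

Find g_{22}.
With x^1 = x, x^2 = y, g_{22} = g_{yy} is the row-2, column-2 entry of the matrix.
g_{22} = 1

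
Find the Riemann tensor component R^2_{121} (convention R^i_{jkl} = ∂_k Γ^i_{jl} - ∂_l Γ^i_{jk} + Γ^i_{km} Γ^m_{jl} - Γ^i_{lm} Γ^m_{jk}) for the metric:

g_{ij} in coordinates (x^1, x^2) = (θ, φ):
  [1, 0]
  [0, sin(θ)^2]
Non-zero Christoffel symbols (Γ^k_{ij} = Γ^k_{ji}):
Γ^θ_{φ φ} = -sin(2*θ)/2
Γ^φ_{θ φ} = 1/tan(θ)
R^φ_{θ φ θ} = ∂_φ Γ^φ_{θ θ} - ∂_θ Γ^φ_{θ φ} + Γ^φ_{φ m} Γ^m_{θ θ} - Γ^φ_{θ m} Γ^m_{θ φ}
  = (0) - (-1/sin(θ)^2) + (0) - (1/tan(θ)^2) = 1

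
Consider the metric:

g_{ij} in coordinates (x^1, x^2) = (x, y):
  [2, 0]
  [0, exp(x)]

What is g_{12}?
With x^1 = x, x^2 = y, g_{12} = g_{xy} is the row-1, column-2 entry of the matrix.
g_{12} = 0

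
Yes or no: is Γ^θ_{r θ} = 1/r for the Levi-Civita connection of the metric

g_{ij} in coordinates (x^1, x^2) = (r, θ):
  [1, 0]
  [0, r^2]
Γ^θ_{r θ} = (1/2) g^{θθ} (∂_r g_{θθ} + ∂_θ g_{θr} - ∂_θ g_{rθ}) = (1/2)(1/r^2)((2*r) + (0) - (0)) = 1/r
This equals the proposed value 1/r.
Yes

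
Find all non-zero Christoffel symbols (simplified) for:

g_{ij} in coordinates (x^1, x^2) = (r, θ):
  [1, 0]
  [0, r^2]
Using Γ^k_{ij} = (1/2) g^{km} (∂_i g_{mj} + ∂_j g_{mi} - ∂_m g_{ij}); the metric is diagonal, so only the m = k term contributes.
Non-zero symbols (using the symmetry Γ^k_{ij} = Γ^k_{ji}):
Γ^r_{θ θ} = (1/2) g^{rr} (∂_θ g_{rθ} + ∂_θ g_{rθ} - ∂_r g_{θθ}) = (1/2)(1)((0) + (0) - (2*r)) = -r
Γ^θ_{r θ} = (1/2) g^{θθ} (∂_r g_{θθ} + ∂_θ g_{θr} - ∂_θ g_{rθ}) = (1/2)(1/r^2)((2*r) + (0) - (0)) = 1/r
All other Christoffel symbols are zero.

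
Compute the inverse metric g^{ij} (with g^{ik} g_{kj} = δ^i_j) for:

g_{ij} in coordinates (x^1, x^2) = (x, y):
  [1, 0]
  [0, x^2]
The metric is diagonal, so g^{ij} is diagonal with entries 1/g_{ii}: diag(1, 1/(x^2)).
g^{ij}:
  [1, 0]
  [0, 1/x^2]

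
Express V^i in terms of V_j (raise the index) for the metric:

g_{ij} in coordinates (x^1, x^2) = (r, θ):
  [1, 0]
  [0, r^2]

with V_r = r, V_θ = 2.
Inverse metric (diagonal): g^{rr} = 1, g^{θθ} = 1/r^2
V^i = g^{ij} V_j:
V^r = (1)(r) + (0)(2) = r
V^θ = (0)(r) + (1/r^2)(2) = 2/r^2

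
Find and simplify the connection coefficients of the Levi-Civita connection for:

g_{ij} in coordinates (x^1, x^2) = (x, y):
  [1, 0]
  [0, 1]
Using Γ^k_{ij} = (1/2) g^{km} (∂_i g_{mj} + ∂_j g_{mi} - ∂_m g_{ij}); the metric is diagonal, so only the m = k term contributes.
Every metric component is constant, so all ∂_m g_{ij} = 0 and every Christoffel symbol vanishes.
All Christoffel symbols are zero.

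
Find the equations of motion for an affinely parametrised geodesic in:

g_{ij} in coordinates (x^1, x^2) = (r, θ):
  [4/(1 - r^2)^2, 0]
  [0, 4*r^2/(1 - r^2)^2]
Geodesic equation: d^2x^k/dλ^2 + Γ^k_{ij} (dx^i/dλ)(dx^j/dλ) = 0.
Non-zero Christoffel symbols:
Γ^r_{r r} = 2*r/(1 - r^2)
Γ^r_{θ θ} = (r^3 + r)/(r^2 - 1)
Γ^θ_{r θ} = (-r^2 - 1)/(r^3 - r)
Substituting (the symmetric pair Γ^k_{ij}, Γ^k_{ji} combines into a factor 2):
d^2r/dλ^2 + (2*r/(1 - r^2)) (dr/dλ)^2 + ((r^3 + r)/(r^2 - 1)) (dθ/dλ)^2 = 0
d^2θ/dλ^2 + ((-2*r^2 - 2)/(r^3 - r)) (dr/dλ)(dθ/dλ) = 0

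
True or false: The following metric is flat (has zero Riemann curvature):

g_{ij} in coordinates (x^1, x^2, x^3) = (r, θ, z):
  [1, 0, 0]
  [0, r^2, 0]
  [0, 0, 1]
Non-zero Christoffel symbols:
Γ^r_{θ θ} = -r
Γ^θ_{r θ} = 1/r
Ricci tensor: R_{rr} = 0, R_{rθ} = 0, R_{rz} = 0, R_{θθ} = 0, R_{θz} = 0, R_{zz} = 0
All R_{ij} vanish; in 3 dimensions the Riemann tensor is fully determined by the Ricci tensor, so R^i_{jkl} = 0: the metric is flat (curvilinear coordinates on flat space).
True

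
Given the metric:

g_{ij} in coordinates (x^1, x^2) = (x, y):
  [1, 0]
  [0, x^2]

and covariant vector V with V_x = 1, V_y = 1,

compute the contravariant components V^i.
Inverse metric (diagonal): g^{xx} = 1, g^{yy} = 1/x^2
V^i = g^{ij} V_j:
V^x = (1)(1) + (0)(1) = 1
V^y = (0)(1) + (1/x^2)(1) = 1/x^2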